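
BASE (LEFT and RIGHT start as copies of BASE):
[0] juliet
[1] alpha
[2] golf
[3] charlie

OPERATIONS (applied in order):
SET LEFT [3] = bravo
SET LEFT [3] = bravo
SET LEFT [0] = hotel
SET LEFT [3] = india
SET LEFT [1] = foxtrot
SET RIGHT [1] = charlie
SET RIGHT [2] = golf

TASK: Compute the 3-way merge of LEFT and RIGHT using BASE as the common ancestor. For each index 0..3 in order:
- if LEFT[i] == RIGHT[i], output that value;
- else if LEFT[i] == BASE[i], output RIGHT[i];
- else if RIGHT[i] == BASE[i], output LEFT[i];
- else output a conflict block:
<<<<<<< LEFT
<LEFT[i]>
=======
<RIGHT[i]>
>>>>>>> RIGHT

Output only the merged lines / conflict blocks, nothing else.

Answer: hotel
<<<<<<< LEFT
foxtrot
=======
charlie
>>>>>>> RIGHT
golf
india

Derivation:
Final LEFT:  [hotel, foxtrot, golf, india]
Final RIGHT: [juliet, charlie, golf, charlie]
i=0: L=hotel, R=juliet=BASE -> take LEFT -> hotel
i=1: BASE=alpha L=foxtrot R=charlie all differ -> CONFLICT
i=2: L=golf R=golf -> agree -> golf
i=3: L=india, R=charlie=BASE -> take LEFT -> india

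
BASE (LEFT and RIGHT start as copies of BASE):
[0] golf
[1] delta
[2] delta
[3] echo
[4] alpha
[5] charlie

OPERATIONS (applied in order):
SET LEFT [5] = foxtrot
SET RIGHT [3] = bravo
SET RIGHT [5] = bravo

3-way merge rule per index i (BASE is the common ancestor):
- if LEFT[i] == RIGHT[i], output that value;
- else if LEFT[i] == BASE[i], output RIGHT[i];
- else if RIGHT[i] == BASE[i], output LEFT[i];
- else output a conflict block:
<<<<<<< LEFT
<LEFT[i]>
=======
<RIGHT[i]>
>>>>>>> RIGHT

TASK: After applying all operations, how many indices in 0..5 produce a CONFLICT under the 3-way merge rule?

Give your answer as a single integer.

Answer: 1

Derivation:
Final LEFT:  [golf, delta, delta, echo, alpha, foxtrot]
Final RIGHT: [golf, delta, delta, bravo, alpha, bravo]
i=0: L=golf R=golf -> agree -> golf
i=1: L=delta R=delta -> agree -> delta
i=2: L=delta R=delta -> agree -> delta
i=3: L=echo=BASE, R=bravo -> take RIGHT -> bravo
i=4: L=alpha R=alpha -> agree -> alpha
i=5: BASE=charlie L=foxtrot R=bravo all differ -> CONFLICT
Conflict count: 1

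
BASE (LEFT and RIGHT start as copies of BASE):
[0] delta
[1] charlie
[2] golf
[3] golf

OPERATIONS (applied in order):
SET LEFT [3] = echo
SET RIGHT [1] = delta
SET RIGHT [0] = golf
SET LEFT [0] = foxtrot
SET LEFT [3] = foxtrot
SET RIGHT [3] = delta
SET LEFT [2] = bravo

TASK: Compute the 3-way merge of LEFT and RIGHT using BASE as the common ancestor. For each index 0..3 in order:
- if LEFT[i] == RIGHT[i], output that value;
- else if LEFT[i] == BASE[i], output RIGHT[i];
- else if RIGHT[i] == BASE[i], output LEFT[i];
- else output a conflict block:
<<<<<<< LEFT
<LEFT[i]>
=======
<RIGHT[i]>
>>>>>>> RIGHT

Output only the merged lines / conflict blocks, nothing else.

Answer: <<<<<<< LEFT
foxtrot
=======
golf
>>>>>>> RIGHT
delta
bravo
<<<<<<< LEFT
foxtrot
=======
delta
>>>>>>> RIGHT

Derivation:
Final LEFT:  [foxtrot, charlie, bravo, foxtrot]
Final RIGHT: [golf, delta, golf, delta]
i=0: BASE=delta L=foxtrot R=golf all differ -> CONFLICT
i=1: L=charlie=BASE, R=delta -> take RIGHT -> delta
i=2: L=bravo, R=golf=BASE -> take LEFT -> bravo
i=3: BASE=golf L=foxtrot R=delta all differ -> CONFLICT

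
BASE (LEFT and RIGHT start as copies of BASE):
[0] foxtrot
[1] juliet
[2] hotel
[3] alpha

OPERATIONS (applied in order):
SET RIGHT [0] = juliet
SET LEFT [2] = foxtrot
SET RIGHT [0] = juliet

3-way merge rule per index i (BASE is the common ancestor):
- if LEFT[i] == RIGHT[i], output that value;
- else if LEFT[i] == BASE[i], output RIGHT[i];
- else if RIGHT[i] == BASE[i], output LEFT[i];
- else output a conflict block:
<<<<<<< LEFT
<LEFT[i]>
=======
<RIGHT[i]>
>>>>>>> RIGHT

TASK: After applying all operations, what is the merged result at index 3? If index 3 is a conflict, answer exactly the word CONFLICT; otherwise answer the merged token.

Answer: alpha

Derivation:
Final LEFT:  [foxtrot, juliet, foxtrot, alpha]
Final RIGHT: [juliet, juliet, hotel, alpha]
i=0: L=foxtrot=BASE, R=juliet -> take RIGHT -> juliet
i=1: L=juliet R=juliet -> agree -> juliet
i=2: L=foxtrot, R=hotel=BASE -> take LEFT -> foxtrot
i=3: L=alpha R=alpha -> agree -> alpha
Index 3 -> alpha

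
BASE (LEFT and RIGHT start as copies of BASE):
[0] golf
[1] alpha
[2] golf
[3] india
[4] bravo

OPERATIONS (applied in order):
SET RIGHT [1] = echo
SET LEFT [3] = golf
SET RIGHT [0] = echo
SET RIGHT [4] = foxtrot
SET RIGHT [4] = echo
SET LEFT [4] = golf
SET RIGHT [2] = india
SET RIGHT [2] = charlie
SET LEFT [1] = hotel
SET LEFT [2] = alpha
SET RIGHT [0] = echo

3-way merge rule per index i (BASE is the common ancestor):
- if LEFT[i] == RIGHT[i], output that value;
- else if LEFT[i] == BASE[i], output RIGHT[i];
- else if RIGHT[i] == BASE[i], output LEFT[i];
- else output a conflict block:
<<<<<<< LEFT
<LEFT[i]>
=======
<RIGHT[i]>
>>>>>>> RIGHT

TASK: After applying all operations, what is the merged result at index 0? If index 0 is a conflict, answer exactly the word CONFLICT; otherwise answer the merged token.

Final LEFT:  [golf, hotel, alpha, golf, golf]
Final RIGHT: [echo, echo, charlie, india, echo]
i=0: L=golf=BASE, R=echo -> take RIGHT -> echo
i=1: BASE=alpha L=hotel R=echo all differ -> CONFLICT
i=2: BASE=golf L=alpha R=charlie all differ -> CONFLICT
i=3: L=golf, R=india=BASE -> take LEFT -> golf
i=4: BASE=bravo L=golf R=echo all differ -> CONFLICT
Index 0 -> echo

Answer: echo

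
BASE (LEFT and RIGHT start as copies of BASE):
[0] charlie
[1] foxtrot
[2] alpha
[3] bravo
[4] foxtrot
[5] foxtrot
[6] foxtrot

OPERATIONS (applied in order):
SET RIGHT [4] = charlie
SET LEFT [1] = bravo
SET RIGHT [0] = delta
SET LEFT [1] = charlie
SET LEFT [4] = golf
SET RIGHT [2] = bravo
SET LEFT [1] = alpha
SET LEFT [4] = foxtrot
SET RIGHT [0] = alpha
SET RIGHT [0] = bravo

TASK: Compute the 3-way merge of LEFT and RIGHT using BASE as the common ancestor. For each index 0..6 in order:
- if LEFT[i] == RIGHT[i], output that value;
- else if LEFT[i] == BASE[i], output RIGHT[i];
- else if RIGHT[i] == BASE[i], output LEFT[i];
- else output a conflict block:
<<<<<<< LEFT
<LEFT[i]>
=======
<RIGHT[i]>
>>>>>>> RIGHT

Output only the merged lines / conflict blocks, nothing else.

Final LEFT:  [charlie, alpha, alpha, bravo, foxtrot, foxtrot, foxtrot]
Final RIGHT: [bravo, foxtrot, bravo, bravo, charlie, foxtrot, foxtrot]
i=0: L=charlie=BASE, R=bravo -> take RIGHT -> bravo
i=1: L=alpha, R=foxtrot=BASE -> take LEFT -> alpha
i=2: L=alpha=BASE, R=bravo -> take RIGHT -> bravo
i=3: L=bravo R=bravo -> agree -> bravo
i=4: L=foxtrot=BASE, R=charlie -> take RIGHT -> charlie
i=5: L=foxtrot R=foxtrot -> agree -> foxtrot
i=6: L=foxtrot R=foxtrot -> agree -> foxtrot

Answer: bravo
alpha
bravo
bravo
charlie
foxtrot
foxtrot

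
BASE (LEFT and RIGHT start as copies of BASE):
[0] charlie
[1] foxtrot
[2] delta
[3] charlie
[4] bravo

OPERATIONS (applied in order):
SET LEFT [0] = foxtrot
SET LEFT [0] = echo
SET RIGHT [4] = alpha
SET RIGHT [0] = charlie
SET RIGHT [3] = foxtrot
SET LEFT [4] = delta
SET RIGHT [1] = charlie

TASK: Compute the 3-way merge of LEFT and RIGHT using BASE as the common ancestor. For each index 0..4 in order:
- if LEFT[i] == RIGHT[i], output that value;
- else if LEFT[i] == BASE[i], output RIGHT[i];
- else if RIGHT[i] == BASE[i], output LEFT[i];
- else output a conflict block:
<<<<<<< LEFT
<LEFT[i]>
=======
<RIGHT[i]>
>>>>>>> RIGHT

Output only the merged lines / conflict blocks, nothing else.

Final LEFT:  [echo, foxtrot, delta, charlie, delta]
Final RIGHT: [charlie, charlie, delta, foxtrot, alpha]
i=0: L=echo, R=charlie=BASE -> take LEFT -> echo
i=1: L=foxtrot=BASE, R=charlie -> take RIGHT -> charlie
i=2: L=delta R=delta -> agree -> delta
i=3: L=charlie=BASE, R=foxtrot -> take RIGHT -> foxtrot
i=4: BASE=bravo L=delta R=alpha all differ -> CONFLICT

Answer: echo
charlie
delta
foxtrot
<<<<<<< LEFT
delta
=======
alpha
>>>>>>> RIGHT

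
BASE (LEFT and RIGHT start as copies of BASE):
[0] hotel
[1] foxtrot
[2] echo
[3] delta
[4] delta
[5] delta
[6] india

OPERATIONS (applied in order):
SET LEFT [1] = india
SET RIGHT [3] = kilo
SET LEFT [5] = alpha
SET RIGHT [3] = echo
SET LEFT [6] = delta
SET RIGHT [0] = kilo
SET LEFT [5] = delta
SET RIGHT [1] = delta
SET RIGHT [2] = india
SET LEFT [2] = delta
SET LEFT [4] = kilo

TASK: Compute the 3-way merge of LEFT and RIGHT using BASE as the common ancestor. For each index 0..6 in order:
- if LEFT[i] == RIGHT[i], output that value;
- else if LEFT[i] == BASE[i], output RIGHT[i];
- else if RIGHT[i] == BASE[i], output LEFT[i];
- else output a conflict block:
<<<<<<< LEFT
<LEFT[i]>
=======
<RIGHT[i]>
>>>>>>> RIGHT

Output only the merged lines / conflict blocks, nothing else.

Final LEFT:  [hotel, india, delta, delta, kilo, delta, delta]
Final RIGHT: [kilo, delta, india, echo, delta, delta, india]
i=0: L=hotel=BASE, R=kilo -> take RIGHT -> kilo
i=1: BASE=foxtrot L=india R=delta all differ -> CONFLICT
i=2: BASE=echo L=delta R=india all differ -> CONFLICT
i=3: L=delta=BASE, R=echo -> take RIGHT -> echo
i=4: L=kilo, R=delta=BASE -> take LEFT -> kilo
i=5: L=delta R=delta -> agree -> delta
i=6: L=delta, R=india=BASE -> take LEFT -> delta

Answer: kilo
<<<<<<< LEFT
india
=======
delta
>>>>>>> RIGHT
<<<<<<< LEFT
delta
=======
india
>>>>>>> RIGHT
echo
kilo
delta
delta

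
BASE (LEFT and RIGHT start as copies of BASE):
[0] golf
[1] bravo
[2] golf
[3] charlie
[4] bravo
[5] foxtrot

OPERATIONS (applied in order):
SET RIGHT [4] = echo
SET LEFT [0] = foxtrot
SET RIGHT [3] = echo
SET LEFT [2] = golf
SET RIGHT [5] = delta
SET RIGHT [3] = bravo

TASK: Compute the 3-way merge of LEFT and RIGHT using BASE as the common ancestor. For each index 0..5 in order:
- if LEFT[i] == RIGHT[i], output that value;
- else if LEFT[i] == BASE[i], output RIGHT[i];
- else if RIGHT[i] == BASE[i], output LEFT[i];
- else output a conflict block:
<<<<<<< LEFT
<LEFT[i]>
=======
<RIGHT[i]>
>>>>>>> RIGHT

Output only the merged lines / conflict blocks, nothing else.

Answer: foxtrot
bravo
golf
bravo
echo
delta

Derivation:
Final LEFT:  [foxtrot, bravo, golf, charlie, bravo, foxtrot]
Final RIGHT: [golf, bravo, golf, bravo, echo, delta]
i=0: L=foxtrot, R=golf=BASE -> take LEFT -> foxtrot
i=1: L=bravo R=bravo -> agree -> bravo
i=2: L=golf R=golf -> agree -> golf
i=3: L=charlie=BASE, R=bravo -> take RIGHT -> bravo
i=4: L=bravo=BASE, R=echo -> take RIGHT -> echo
i=5: L=foxtrot=BASE, R=delta -> take RIGHT -> delta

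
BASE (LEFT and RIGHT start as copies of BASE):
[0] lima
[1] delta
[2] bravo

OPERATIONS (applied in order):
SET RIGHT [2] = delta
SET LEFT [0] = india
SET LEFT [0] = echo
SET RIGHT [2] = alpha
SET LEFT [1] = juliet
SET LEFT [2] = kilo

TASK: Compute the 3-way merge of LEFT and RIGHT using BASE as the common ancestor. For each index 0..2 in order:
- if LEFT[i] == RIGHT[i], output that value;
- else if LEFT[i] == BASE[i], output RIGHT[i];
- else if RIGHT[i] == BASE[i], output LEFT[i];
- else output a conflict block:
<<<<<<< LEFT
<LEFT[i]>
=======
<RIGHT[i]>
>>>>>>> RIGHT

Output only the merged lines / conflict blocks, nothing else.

Answer: echo
juliet
<<<<<<< LEFT
kilo
=======
alpha
>>>>>>> RIGHT

Derivation:
Final LEFT:  [echo, juliet, kilo]
Final RIGHT: [lima, delta, alpha]
i=0: L=echo, R=lima=BASE -> take LEFT -> echo
i=1: L=juliet, R=delta=BASE -> take LEFT -> juliet
i=2: BASE=bravo L=kilo R=alpha all differ -> CONFLICT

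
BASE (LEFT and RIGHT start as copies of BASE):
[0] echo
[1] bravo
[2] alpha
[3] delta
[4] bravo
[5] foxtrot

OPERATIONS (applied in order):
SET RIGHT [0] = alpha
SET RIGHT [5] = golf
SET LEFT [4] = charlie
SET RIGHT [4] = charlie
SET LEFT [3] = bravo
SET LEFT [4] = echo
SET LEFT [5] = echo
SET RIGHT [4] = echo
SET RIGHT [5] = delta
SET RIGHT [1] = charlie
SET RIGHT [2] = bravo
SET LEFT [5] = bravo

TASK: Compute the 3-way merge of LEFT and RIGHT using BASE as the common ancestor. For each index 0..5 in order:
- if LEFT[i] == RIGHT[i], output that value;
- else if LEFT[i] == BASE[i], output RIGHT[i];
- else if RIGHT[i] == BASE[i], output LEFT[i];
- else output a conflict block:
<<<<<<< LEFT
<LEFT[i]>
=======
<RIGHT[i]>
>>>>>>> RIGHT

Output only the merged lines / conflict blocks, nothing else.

Final LEFT:  [echo, bravo, alpha, bravo, echo, bravo]
Final RIGHT: [alpha, charlie, bravo, delta, echo, delta]
i=0: L=echo=BASE, R=alpha -> take RIGHT -> alpha
i=1: L=bravo=BASE, R=charlie -> take RIGHT -> charlie
i=2: L=alpha=BASE, R=bravo -> take RIGHT -> bravo
i=3: L=bravo, R=delta=BASE -> take LEFT -> bravo
i=4: L=echo R=echo -> agree -> echo
i=5: BASE=foxtrot L=bravo R=delta all differ -> CONFLICT

Answer: alpha
charlie
bravo
bravo
echo
<<<<<<< LEFT
bravo
=======
delta
>>>>>>> RIGHT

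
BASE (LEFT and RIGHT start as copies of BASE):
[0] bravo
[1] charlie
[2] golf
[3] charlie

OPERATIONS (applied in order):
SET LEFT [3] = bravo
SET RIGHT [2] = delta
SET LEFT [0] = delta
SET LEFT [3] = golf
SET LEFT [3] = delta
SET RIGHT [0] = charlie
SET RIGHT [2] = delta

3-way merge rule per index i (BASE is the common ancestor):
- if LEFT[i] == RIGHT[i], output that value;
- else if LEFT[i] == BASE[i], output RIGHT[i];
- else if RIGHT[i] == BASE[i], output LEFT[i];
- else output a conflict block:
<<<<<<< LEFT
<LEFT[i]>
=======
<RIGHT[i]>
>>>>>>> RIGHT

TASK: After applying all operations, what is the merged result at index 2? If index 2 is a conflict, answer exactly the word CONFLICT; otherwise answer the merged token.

Final LEFT:  [delta, charlie, golf, delta]
Final RIGHT: [charlie, charlie, delta, charlie]
i=0: BASE=bravo L=delta R=charlie all differ -> CONFLICT
i=1: L=charlie R=charlie -> agree -> charlie
i=2: L=golf=BASE, R=delta -> take RIGHT -> delta
i=3: L=delta, R=charlie=BASE -> take LEFT -> delta
Index 2 -> delta

Answer: delta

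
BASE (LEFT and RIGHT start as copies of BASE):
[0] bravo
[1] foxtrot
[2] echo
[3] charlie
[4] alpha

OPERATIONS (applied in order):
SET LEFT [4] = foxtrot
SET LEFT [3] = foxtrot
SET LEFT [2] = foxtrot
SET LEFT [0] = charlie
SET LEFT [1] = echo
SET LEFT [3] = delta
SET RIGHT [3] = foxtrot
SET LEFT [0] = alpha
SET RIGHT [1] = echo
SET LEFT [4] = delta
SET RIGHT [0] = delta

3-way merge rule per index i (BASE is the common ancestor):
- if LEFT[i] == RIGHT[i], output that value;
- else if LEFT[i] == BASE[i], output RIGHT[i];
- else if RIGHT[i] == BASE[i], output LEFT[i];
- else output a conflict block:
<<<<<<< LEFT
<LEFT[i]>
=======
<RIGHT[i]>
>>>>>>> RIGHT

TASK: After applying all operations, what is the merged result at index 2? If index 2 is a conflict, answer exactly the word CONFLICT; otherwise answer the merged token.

Final LEFT:  [alpha, echo, foxtrot, delta, delta]
Final RIGHT: [delta, echo, echo, foxtrot, alpha]
i=0: BASE=bravo L=alpha R=delta all differ -> CONFLICT
i=1: L=echo R=echo -> agree -> echo
i=2: L=foxtrot, R=echo=BASE -> take LEFT -> foxtrot
i=3: BASE=charlie L=delta R=foxtrot all differ -> CONFLICT
i=4: L=delta, R=alpha=BASE -> take LEFT -> delta
Index 2 -> foxtrot

Answer: foxtrot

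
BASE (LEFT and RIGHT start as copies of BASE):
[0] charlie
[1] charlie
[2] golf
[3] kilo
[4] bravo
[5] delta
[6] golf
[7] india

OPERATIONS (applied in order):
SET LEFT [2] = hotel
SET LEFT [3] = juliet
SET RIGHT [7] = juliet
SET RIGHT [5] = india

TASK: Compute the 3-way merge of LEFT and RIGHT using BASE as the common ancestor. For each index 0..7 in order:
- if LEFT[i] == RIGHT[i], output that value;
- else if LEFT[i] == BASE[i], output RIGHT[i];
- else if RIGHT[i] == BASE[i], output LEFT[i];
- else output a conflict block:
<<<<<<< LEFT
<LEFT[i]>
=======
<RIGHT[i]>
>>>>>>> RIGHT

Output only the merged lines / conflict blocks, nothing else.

Final LEFT:  [charlie, charlie, hotel, juliet, bravo, delta, golf, india]
Final RIGHT: [charlie, charlie, golf, kilo, bravo, india, golf, juliet]
i=0: L=charlie R=charlie -> agree -> charlie
i=1: L=charlie R=charlie -> agree -> charlie
i=2: L=hotel, R=golf=BASE -> take LEFT -> hotel
i=3: L=juliet, R=kilo=BASE -> take LEFT -> juliet
i=4: L=bravo R=bravo -> agree -> bravo
i=5: L=delta=BASE, R=india -> take RIGHT -> india
i=6: L=golf R=golf -> agree -> golf
i=7: L=india=BASE, R=juliet -> take RIGHT -> juliet

Answer: charlie
charlie
hotel
juliet
bravo
india
golf
juliet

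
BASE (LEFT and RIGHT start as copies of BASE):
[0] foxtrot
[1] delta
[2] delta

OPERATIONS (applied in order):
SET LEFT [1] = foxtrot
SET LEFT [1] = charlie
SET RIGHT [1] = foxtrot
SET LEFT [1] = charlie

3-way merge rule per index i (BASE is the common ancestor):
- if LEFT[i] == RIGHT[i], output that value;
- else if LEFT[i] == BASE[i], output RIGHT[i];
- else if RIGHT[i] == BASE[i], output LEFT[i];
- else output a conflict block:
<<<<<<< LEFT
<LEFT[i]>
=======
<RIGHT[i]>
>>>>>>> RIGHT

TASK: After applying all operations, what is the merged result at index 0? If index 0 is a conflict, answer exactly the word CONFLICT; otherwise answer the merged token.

Answer: foxtrot

Derivation:
Final LEFT:  [foxtrot, charlie, delta]
Final RIGHT: [foxtrot, foxtrot, delta]
i=0: L=foxtrot R=foxtrot -> agree -> foxtrot
i=1: BASE=delta L=charlie R=foxtrot all differ -> CONFLICT
i=2: L=delta R=delta -> agree -> delta
Index 0 -> foxtrot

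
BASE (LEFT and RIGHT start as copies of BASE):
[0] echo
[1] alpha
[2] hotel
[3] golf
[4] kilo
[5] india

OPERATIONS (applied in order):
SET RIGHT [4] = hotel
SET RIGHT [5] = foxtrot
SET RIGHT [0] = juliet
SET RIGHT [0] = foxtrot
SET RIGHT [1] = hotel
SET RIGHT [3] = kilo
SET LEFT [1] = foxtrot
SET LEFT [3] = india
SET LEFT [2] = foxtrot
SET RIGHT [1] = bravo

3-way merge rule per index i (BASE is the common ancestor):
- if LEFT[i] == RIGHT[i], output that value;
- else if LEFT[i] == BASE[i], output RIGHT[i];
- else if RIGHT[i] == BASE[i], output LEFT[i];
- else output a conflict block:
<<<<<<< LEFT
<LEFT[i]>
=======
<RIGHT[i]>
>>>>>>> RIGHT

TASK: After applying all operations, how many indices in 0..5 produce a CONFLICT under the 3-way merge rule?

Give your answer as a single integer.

Answer: 2

Derivation:
Final LEFT:  [echo, foxtrot, foxtrot, india, kilo, india]
Final RIGHT: [foxtrot, bravo, hotel, kilo, hotel, foxtrot]
i=0: L=echo=BASE, R=foxtrot -> take RIGHT -> foxtrot
i=1: BASE=alpha L=foxtrot R=bravo all differ -> CONFLICT
i=2: L=foxtrot, R=hotel=BASE -> take LEFT -> foxtrot
i=3: BASE=golf L=india R=kilo all differ -> CONFLICT
i=4: L=kilo=BASE, R=hotel -> take RIGHT -> hotel
i=5: L=india=BASE, R=foxtrot -> take RIGHT -> foxtrot
Conflict count: 2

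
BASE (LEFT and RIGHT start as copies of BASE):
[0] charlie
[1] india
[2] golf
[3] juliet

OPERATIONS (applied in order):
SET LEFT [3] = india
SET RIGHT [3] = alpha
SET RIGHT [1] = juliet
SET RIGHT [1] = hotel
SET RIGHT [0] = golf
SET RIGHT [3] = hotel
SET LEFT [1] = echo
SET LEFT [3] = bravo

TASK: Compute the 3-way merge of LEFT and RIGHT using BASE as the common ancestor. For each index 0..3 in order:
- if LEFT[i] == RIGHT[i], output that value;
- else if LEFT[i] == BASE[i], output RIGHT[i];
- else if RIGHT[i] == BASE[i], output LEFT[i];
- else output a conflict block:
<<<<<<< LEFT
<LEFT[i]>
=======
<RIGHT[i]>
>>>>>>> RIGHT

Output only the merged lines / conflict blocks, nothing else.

Final LEFT:  [charlie, echo, golf, bravo]
Final RIGHT: [golf, hotel, golf, hotel]
i=0: L=charlie=BASE, R=golf -> take RIGHT -> golf
i=1: BASE=india L=echo R=hotel all differ -> CONFLICT
i=2: L=golf R=golf -> agree -> golf
i=3: BASE=juliet L=bravo R=hotel all differ -> CONFLICT

Answer: golf
<<<<<<< LEFT
echo
=======
hotel
>>>>>>> RIGHT
golf
<<<<<<< LEFT
bravo
=======
hotel
>>>>>>> RIGHT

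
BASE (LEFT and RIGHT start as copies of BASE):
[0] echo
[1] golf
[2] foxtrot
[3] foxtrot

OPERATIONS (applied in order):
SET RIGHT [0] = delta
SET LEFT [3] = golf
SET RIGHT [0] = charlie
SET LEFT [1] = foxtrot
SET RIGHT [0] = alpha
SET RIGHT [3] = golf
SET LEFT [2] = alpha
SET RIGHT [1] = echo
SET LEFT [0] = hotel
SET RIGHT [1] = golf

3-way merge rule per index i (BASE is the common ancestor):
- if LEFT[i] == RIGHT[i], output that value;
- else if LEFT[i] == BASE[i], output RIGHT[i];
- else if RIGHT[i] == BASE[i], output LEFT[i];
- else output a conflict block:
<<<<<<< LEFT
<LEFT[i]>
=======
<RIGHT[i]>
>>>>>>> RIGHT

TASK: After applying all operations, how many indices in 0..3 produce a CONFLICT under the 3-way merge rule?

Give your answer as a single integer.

Final LEFT:  [hotel, foxtrot, alpha, golf]
Final RIGHT: [alpha, golf, foxtrot, golf]
i=0: BASE=echo L=hotel R=alpha all differ -> CONFLICT
i=1: L=foxtrot, R=golf=BASE -> take LEFT -> foxtrot
i=2: L=alpha, R=foxtrot=BASE -> take LEFT -> alpha
i=3: L=golf R=golf -> agree -> golf
Conflict count: 1

Answer: 1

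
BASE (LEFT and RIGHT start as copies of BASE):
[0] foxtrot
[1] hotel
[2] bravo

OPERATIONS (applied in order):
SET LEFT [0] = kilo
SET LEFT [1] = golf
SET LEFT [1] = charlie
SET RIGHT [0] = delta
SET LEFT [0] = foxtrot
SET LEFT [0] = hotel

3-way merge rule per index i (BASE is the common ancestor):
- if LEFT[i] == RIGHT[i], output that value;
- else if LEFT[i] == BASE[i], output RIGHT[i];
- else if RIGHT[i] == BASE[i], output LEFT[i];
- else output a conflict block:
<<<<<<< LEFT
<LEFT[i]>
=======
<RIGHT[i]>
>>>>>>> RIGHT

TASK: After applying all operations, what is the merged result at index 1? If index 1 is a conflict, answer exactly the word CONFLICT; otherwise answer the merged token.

Answer: charlie

Derivation:
Final LEFT:  [hotel, charlie, bravo]
Final RIGHT: [delta, hotel, bravo]
i=0: BASE=foxtrot L=hotel R=delta all differ -> CONFLICT
i=1: L=charlie, R=hotel=BASE -> take LEFT -> charlie
i=2: L=bravo R=bravo -> agree -> bravo
Index 1 -> charlie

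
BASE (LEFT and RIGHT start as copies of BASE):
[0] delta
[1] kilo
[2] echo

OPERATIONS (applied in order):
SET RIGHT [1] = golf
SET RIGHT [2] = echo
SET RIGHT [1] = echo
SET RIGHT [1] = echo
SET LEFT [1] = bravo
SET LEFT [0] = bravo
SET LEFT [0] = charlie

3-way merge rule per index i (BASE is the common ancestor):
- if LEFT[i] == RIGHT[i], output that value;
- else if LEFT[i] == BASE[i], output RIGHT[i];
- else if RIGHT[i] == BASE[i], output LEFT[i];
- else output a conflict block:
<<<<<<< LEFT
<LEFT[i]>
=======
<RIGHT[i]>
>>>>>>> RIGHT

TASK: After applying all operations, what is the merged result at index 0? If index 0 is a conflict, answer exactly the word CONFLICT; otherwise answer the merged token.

Answer: charlie

Derivation:
Final LEFT:  [charlie, bravo, echo]
Final RIGHT: [delta, echo, echo]
i=0: L=charlie, R=delta=BASE -> take LEFT -> charlie
i=1: BASE=kilo L=bravo R=echo all differ -> CONFLICT
i=2: L=echo R=echo -> agree -> echo
Index 0 -> charlie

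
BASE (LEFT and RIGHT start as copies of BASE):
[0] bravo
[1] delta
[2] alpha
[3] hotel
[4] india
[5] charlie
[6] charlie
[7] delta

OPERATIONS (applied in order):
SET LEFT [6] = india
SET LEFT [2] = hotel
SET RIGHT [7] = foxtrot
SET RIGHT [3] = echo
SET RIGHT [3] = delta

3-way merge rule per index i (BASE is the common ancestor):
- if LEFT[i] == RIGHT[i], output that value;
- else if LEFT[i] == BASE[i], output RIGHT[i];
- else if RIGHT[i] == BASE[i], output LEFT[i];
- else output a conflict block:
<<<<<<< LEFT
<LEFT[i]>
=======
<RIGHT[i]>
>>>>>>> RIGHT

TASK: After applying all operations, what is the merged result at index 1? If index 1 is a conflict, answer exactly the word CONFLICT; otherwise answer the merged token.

Final LEFT:  [bravo, delta, hotel, hotel, india, charlie, india, delta]
Final RIGHT: [bravo, delta, alpha, delta, india, charlie, charlie, foxtrot]
i=0: L=bravo R=bravo -> agree -> bravo
i=1: L=delta R=delta -> agree -> delta
i=2: L=hotel, R=alpha=BASE -> take LEFT -> hotel
i=3: L=hotel=BASE, R=delta -> take RIGHT -> delta
i=4: L=india R=india -> agree -> india
i=5: L=charlie R=charlie -> agree -> charlie
i=6: L=india, R=charlie=BASE -> take LEFT -> india
i=7: L=delta=BASE, R=foxtrot -> take RIGHT -> foxtrot
Index 1 -> delta

Answer: delta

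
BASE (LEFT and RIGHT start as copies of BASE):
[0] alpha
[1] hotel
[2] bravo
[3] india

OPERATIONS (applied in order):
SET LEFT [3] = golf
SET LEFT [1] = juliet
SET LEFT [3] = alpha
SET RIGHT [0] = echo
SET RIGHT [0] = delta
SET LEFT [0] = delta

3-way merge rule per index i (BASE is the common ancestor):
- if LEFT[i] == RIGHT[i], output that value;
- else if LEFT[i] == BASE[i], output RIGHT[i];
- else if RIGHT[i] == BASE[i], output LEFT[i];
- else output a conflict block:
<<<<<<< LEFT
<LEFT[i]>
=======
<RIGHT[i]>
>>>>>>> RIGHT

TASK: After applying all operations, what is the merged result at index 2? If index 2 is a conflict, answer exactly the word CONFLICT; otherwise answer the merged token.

Answer: bravo

Derivation:
Final LEFT:  [delta, juliet, bravo, alpha]
Final RIGHT: [delta, hotel, bravo, india]
i=0: L=delta R=delta -> agree -> delta
i=1: L=juliet, R=hotel=BASE -> take LEFT -> juliet
i=2: L=bravo R=bravo -> agree -> bravo
i=3: L=alpha, R=india=BASE -> take LEFT -> alpha
Index 2 -> bravo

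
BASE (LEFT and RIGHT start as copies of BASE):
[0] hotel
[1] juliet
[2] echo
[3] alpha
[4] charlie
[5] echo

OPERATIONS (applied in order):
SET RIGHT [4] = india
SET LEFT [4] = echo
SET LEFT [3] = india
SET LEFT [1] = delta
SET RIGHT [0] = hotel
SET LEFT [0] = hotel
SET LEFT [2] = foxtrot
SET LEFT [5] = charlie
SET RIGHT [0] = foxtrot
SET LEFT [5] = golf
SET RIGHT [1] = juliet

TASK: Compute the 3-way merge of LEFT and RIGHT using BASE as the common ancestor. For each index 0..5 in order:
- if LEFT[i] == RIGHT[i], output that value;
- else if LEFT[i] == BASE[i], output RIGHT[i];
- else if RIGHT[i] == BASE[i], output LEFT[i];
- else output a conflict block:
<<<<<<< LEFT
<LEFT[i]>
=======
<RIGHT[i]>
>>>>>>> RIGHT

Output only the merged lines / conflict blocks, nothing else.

Answer: foxtrot
delta
foxtrot
india
<<<<<<< LEFT
echo
=======
india
>>>>>>> RIGHT
golf

Derivation:
Final LEFT:  [hotel, delta, foxtrot, india, echo, golf]
Final RIGHT: [foxtrot, juliet, echo, alpha, india, echo]
i=0: L=hotel=BASE, R=foxtrot -> take RIGHT -> foxtrot
i=1: L=delta, R=juliet=BASE -> take LEFT -> delta
i=2: L=foxtrot, R=echo=BASE -> take LEFT -> foxtrot
i=3: L=india, R=alpha=BASE -> take LEFT -> india
i=4: BASE=charlie L=echo R=india all differ -> CONFLICT
i=5: L=golf, R=echo=BASE -> take LEFT -> golf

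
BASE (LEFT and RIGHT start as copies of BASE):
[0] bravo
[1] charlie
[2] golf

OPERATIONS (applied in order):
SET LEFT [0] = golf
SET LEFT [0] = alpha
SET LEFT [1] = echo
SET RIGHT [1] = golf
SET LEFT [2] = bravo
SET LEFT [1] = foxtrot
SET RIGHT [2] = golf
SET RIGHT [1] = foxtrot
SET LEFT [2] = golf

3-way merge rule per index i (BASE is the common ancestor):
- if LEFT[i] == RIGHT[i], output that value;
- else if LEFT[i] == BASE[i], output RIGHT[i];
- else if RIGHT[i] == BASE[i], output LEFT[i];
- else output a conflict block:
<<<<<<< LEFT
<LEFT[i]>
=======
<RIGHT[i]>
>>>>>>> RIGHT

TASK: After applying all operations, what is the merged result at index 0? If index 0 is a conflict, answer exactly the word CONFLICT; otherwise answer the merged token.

Answer: alpha

Derivation:
Final LEFT:  [alpha, foxtrot, golf]
Final RIGHT: [bravo, foxtrot, golf]
i=0: L=alpha, R=bravo=BASE -> take LEFT -> alpha
i=1: L=foxtrot R=foxtrot -> agree -> foxtrot
i=2: L=golf R=golf -> agree -> golf
Index 0 -> alpha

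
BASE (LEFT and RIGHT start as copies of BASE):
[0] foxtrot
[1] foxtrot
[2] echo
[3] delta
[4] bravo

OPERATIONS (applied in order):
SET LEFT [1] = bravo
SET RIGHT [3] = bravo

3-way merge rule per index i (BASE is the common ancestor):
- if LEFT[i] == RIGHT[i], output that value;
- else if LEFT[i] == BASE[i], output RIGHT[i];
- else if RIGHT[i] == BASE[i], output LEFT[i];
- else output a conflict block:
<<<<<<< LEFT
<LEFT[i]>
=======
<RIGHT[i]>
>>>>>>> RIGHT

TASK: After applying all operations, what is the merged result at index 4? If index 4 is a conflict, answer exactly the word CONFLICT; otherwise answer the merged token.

Answer: bravo

Derivation:
Final LEFT:  [foxtrot, bravo, echo, delta, bravo]
Final RIGHT: [foxtrot, foxtrot, echo, bravo, bravo]
i=0: L=foxtrot R=foxtrot -> agree -> foxtrot
i=1: L=bravo, R=foxtrot=BASE -> take LEFT -> bravo
i=2: L=echo R=echo -> agree -> echo
i=3: L=delta=BASE, R=bravo -> take RIGHT -> bravo
i=4: L=bravo R=bravo -> agree -> bravo
Index 4 -> bravo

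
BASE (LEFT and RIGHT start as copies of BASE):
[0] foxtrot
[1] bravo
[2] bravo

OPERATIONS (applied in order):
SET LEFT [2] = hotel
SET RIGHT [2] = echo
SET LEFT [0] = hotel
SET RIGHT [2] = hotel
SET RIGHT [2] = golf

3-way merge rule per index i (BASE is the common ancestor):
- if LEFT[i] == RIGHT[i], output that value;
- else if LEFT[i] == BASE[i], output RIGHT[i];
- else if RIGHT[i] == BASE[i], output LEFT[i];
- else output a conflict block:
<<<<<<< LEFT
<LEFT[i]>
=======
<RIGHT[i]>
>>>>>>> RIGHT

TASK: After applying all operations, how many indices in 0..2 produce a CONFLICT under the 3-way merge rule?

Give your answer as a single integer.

Answer: 1

Derivation:
Final LEFT:  [hotel, bravo, hotel]
Final RIGHT: [foxtrot, bravo, golf]
i=0: L=hotel, R=foxtrot=BASE -> take LEFT -> hotel
i=1: L=bravo R=bravo -> agree -> bravo
i=2: BASE=bravo L=hotel R=golf all differ -> CONFLICT
Conflict count: 1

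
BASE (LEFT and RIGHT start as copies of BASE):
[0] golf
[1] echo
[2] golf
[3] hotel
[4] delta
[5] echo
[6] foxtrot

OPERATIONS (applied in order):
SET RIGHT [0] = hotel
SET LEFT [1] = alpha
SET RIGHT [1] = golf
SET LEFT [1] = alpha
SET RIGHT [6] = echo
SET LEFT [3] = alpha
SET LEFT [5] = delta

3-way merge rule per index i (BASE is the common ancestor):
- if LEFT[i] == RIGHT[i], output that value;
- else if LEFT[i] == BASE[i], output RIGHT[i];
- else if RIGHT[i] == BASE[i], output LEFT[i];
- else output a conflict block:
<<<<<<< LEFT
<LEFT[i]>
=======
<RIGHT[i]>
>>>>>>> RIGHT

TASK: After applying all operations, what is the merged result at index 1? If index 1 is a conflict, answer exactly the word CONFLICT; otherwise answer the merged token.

Answer: CONFLICT

Derivation:
Final LEFT:  [golf, alpha, golf, alpha, delta, delta, foxtrot]
Final RIGHT: [hotel, golf, golf, hotel, delta, echo, echo]
i=0: L=golf=BASE, R=hotel -> take RIGHT -> hotel
i=1: BASE=echo L=alpha R=golf all differ -> CONFLICT
i=2: L=golf R=golf -> agree -> golf
i=3: L=alpha, R=hotel=BASE -> take LEFT -> alpha
i=4: L=delta R=delta -> agree -> delta
i=5: L=delta, R=echo=BASE -> take LEFT -> delta
i=6: L=foxtrot=BASE, R=echo -> take RIGHT -> echo
Index 1 -> CONFLICT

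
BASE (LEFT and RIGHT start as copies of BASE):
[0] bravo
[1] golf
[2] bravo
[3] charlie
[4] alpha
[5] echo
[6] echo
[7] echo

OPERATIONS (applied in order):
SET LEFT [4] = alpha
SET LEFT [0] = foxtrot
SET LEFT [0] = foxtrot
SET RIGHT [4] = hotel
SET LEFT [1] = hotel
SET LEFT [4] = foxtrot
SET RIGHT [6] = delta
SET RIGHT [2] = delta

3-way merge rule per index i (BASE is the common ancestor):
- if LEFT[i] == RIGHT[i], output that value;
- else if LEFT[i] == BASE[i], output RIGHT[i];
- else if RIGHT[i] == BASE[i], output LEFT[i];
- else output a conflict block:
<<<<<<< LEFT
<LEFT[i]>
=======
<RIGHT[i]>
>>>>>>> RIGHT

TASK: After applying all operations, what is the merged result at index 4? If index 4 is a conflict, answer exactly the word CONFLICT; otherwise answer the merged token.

Answer: CONFLICT

Derivation:
Final LEFT:  [foxtrot, hotel, bravo, charlie, foxtrot, echo, echo, echo]
Final RIGHT: [bravo, golf, delta, charlie, hotel, echo, delta, echo]
i=0: L=foxtrot, R=bravo=BASE -> take LEFT -> foxtrot
i=1: L=hotel, R=golf=BASE -> take LEFT -> hotel
i=2: L=bravo=BASE, R=delta -> take RIGHT -> delta
i=3: L=charlie R=charlie -> agree -> charlie
i=4: BASE=alpha L=foxtrot R=hotel all differ -> CONFLICT
i=5: L=echo R=echo -> agree -> echo
i=6: L=echo=BASE, R=delta -> take RIGHT -> delta
i=7: L=echo R=echo -> agree -> echo
Index 4 -> CONFLICT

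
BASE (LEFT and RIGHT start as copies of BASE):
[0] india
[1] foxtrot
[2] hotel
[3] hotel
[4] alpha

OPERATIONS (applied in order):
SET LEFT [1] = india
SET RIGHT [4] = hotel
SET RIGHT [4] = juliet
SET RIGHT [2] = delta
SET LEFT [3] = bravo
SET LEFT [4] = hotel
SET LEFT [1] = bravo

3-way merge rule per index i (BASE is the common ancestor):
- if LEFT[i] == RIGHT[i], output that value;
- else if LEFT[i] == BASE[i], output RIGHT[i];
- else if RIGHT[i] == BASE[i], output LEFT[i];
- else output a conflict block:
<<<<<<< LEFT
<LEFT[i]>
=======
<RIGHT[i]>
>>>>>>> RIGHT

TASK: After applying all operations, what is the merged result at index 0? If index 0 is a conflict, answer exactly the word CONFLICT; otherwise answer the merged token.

Answer: india

Derivation:
Final LEFT:  [india, bravo, hotel, bravo, hotel]
Final RIGHT: [india, foxtrot, delta, hotel, juliet]
i=0: L=india R=india -> agree -> india
i=1: L=bravo, R=foxtrot=BASE -> take LEFT -> bravo
i=2: L=hotel=BASE, R=delta -> take RIGHT -> delta
i=3: L=bravo, R=hotel=BASE -> take LEFT -> bravo
i=4: BASE=alpha L=hotel R=juliet all differ -> CONFLICT
Index 0 -> india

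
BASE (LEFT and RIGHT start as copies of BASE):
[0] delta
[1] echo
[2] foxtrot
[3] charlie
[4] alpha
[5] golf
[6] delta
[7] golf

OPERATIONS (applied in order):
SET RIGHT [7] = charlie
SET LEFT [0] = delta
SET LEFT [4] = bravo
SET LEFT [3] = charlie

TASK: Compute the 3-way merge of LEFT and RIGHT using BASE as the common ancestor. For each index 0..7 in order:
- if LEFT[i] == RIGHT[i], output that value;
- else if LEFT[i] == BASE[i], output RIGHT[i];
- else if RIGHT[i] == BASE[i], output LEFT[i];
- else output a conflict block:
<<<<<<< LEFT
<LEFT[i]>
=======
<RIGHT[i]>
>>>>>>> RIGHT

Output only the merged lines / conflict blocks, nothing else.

Final LEFT:  [delta, echo, foxtrot, charlie, bravo, golf, delta, golf]
Final RIGHT: [delta, echo, foxtrot, charlie, alpha, golf, delta, charlie]
i=0: L=delta R=delta -> agree -> delta
i=1: L=echo R=echo -> agree -> echo
i=2: L=foxtrot R=foxtrot -> agree -> foxtrot
i=3: L=charlie R=charlie -> agree -> charlie
i=4: L=bravo, R=alpha=BASE -> take LEFT -> bravo
i=5: L=golf R=golf -> agree -> golf
i=6: L=delta R=delta -> agree -> delta
i=7: L=golf=BASE, R=charlie -> take RIGHT -> charlie

Answer: delta
echo
foxtrot
charlie
bravo
golf
delta
charlie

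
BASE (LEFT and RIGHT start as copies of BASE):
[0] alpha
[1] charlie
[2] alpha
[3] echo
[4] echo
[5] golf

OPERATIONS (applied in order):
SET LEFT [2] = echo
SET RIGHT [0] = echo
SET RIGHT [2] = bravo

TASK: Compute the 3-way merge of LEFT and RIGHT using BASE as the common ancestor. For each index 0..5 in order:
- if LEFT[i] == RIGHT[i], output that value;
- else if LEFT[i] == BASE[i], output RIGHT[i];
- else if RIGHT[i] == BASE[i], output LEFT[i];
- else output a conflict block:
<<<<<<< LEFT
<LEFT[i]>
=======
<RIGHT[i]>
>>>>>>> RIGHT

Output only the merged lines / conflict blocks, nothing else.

Answer: echo
charlie
<<<<<<< LEFT
echo
=======
bravo
>>>>>>> RIGHT
echo
echo
golf

Derivation:
Final LEFT:  [alpha, charlie, echo, echo, echo, golf]
Final RIGHT: [echo, charlie, bravo, echo, echo, golf]
i=0: L=alpha=BASE, R=echo -> take RIGHT -> echo
i=1: L=charlie R=charlie -> agree -> charlie
i=2: BASE=alpha L=echo R=bravo all differ -> CONFLICT
i=3: L=echo R=echo -> agree -> echo
i=4: L=echo R=echo -> agree -> echo
i=5: L=golf R=golf -> agree -> golf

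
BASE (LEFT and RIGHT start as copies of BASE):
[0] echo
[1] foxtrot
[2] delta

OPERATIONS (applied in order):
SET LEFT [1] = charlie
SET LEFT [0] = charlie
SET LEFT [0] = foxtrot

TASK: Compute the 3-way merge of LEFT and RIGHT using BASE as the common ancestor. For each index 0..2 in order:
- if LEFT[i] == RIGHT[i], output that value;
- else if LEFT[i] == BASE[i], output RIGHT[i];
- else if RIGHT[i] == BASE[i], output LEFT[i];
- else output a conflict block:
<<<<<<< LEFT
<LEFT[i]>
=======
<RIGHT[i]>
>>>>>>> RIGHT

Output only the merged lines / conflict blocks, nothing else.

Final LEFT:  [foxtrot, charlie, delta]
Final RIGHT: [echo, foxtrot, delta]
i=0: L=foxtrot, R=echo=BASE -> take LEFT -> foxtrot
i=1: L=charlie, R=foxtrot=BASE -> take LEFT -> charlie
i=2: L=delta R=delta -> agree -> delta

Answer: foxtrot
charlie
delta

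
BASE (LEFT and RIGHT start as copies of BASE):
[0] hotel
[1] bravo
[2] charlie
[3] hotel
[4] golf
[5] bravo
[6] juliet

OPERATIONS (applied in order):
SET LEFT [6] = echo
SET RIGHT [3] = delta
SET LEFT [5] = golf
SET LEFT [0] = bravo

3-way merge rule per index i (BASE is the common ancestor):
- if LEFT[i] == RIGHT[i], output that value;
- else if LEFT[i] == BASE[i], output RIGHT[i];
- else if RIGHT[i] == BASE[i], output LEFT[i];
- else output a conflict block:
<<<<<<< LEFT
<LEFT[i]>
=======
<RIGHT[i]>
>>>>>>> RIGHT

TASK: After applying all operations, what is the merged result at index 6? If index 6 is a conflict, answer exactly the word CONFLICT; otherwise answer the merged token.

Answer: echo

Derivation:
Final LEFT:  [bravo, bravo, charlie, hotel, golf, golf, echo]
Final RIGHT: [hotel, bravo, charlie, delta, golf, bravo, juliet]
i=0: L=bravo, R=hotel=BASE -> take LEFT -> bravo
i=1: L=bravo R=bravo -> agree -> bravo
i=2: L=charlie R=charlie -> agree -> charlie
i=3: L=hotel=BASE, R=delta -> take RIGHT -> delta
i=4: L=golf R=golf -> agree -> golf
i=5: L=golf, R=bravo=BASE -> take LEFT -> golf
i=6: L=echo, R=juliet=BASE -> take LEFT -> echo
Index 6 -> echo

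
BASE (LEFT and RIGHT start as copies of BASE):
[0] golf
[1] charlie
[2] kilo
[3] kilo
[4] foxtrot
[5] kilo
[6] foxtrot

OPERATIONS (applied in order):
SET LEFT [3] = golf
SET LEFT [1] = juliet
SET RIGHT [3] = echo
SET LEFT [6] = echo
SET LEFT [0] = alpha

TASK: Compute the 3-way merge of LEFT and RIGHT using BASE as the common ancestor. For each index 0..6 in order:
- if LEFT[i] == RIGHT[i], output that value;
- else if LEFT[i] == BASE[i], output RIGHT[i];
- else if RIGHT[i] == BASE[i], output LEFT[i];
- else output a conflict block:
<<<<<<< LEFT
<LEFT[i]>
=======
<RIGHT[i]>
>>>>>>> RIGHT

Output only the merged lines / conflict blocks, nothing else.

Answer: alpha
juliet
kilo
<<<<<<< LEFT
golf
=======
echo
>>>>>>> RIGHT
foxtrot
kilo
echo

Derivation:
Final LEFT:  [alpha, juliet, kilo, golf, foxtrot, kilo, echo]
Final RIGHT: [golf, charlie, kilo, echo, foxtrot, kilo, foxtrot]
i=0: L=alpha, R=golf=BASE -> take LEFT -> alpha
i=1: L=juliet, R=charlie=BASE -> take LEFT -> juliet
i=2: L=kilo R=kilo -> agree -> kilo
i=3: BASE=kilo L=golf R=echo all differ -> CONFLICT
i=4: L=foxtrot R=foxtrot -> agree -> foxtrot
i=5: L=kilo R=kilo -> agree -> kilo
i=6: L=echo, R=foxtrot=BASE -> take LEFT -> echo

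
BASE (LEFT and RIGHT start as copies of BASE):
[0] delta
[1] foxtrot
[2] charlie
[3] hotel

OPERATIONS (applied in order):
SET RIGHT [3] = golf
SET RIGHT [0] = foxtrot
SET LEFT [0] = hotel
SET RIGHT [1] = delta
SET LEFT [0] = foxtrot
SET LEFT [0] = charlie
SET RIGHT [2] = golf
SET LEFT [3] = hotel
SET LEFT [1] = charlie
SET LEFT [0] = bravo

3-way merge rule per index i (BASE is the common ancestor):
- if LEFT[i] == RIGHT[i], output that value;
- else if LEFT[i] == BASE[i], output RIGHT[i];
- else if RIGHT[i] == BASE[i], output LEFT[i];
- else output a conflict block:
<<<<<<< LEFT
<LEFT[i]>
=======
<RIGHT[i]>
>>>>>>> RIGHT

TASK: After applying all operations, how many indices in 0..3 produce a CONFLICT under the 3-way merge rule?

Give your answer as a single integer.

Final LEFT:  [bravo, charlie, charlie, hotel]
Final RIGHT: [foxtrot, delta, golf, golf]
i=0: BASE=delta L=bravo R=foxtrot all differ -> CONFLICT
i=1: BASE=foxtrot L=charlie R=delta all differ -> CONFLICT
i=2: L=charlie=BASE, R=golf -> take RIGHT -> golf
i=3: L=hotel=BASE, R=golf -> take RIGHT -> golf
Conflict count: 2

Answer: 2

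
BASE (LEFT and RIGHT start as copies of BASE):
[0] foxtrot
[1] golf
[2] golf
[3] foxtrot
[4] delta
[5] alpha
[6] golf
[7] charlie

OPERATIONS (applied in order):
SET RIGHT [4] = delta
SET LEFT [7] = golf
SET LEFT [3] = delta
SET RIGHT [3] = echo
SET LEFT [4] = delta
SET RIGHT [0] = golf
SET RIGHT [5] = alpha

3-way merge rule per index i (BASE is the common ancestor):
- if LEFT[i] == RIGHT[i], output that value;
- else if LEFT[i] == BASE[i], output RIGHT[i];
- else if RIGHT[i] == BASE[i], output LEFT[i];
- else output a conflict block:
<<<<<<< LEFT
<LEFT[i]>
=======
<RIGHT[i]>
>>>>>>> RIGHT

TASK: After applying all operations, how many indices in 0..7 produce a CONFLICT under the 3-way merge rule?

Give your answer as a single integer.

Final LEFT:  [foxtrot, golf, golf, delta, delta, alpha, golf, golf]
Final RIGHT: [golf, golf, golf, echo, delta, alpha, golf, charlie]
i=0: L=foxtrot=BASE, R=golf -> take RIGHT -> golf
i=1: L=golf R=golf -> agree -> golf
i=2: L=golf R=golf -> agree -> golf
i=3: BASE=foxtrot L=delta R=echo all differ -> CONFLICT
i=4: L=delta R=delta -> agree -> delta
i=5: L=alpha R=alpha -> agree -> alpha
i=6: L=golf R=golf -> agree -> golf
i=7: L=golf, R=charlie=BASE -> take LEFT -> golf
Conflict count: 1

Answer: 1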